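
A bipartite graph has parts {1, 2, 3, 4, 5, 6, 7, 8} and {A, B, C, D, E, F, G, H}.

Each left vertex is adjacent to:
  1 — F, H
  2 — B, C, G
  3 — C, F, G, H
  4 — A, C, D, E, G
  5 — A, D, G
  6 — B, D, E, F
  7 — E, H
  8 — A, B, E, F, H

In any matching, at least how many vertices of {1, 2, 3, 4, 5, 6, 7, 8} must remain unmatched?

For example, pair 1–H, 2–C, 3–F, 4–G, 5–D, 6–B, 7–E, 8–A.
This saturates every left vertex, so 8 is the maximum.
That matches 8 of the 8, leaving 0 unmatched; no matching can do better.

0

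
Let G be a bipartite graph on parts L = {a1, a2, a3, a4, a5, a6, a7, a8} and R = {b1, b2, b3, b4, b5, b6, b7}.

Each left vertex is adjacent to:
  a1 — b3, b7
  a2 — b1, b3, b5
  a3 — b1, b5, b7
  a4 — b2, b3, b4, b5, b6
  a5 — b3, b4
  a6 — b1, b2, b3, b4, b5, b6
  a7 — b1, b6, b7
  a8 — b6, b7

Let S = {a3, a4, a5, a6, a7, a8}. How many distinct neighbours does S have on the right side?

7

The union of neighbours of {a3, a4, a5, a6, a7, a8} is {b1, b2, b3, b4, b5, b6, b7}, which has 7 elements.
Since |N(S)| = 7 ≥ |S| = 6, Hall's condition holds for this subset.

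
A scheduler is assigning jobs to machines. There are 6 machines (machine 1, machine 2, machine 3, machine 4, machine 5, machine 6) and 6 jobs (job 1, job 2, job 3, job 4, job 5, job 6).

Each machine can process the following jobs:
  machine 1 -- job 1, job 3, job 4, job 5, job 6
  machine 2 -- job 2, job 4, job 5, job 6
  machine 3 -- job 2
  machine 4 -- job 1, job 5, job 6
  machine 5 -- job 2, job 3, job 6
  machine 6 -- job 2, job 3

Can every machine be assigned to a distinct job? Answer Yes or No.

One maximum matching: machine 1–job 5, machine 2–job 4, machine 3–job 2, machine 4–job 1, machine 5–job 6, machine 6–job 3.
All 6 machines are covered.

Yes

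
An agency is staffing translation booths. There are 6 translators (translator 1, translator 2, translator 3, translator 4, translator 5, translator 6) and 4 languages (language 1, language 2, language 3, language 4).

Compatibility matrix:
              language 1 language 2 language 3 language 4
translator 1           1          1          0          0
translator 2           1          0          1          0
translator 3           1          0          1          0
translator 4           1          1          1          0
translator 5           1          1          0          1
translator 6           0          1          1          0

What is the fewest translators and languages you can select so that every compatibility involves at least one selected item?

4

{translator 5, language 1, language 2, language 3} is a vertex cover of size 4: every edge has an endpoint in this set.
No smaller cover exists because translator 1–language 2, translator 2–language 3, translator 3–language 1, translator 5–language 4 is a matching of size 4, and a cover must include an endpoint of each of these disjoint edges (König's theorem).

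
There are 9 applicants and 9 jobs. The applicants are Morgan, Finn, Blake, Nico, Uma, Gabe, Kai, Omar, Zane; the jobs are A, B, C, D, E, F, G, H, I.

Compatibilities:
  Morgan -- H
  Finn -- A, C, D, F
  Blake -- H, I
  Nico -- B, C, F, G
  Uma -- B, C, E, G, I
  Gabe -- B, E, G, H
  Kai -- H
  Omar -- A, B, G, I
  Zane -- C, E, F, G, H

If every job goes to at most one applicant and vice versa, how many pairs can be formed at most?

One maximum matching: Morgan-H, Finn-C, Blake-I, Nico-F, Uma-E, Gabe-B, Omar-A, Zane-G.
The set {Morgan, Kai} has only 1 neighbour ({H}), so by Hall's theorem at most 8 of the 9 applicants can be matched.

8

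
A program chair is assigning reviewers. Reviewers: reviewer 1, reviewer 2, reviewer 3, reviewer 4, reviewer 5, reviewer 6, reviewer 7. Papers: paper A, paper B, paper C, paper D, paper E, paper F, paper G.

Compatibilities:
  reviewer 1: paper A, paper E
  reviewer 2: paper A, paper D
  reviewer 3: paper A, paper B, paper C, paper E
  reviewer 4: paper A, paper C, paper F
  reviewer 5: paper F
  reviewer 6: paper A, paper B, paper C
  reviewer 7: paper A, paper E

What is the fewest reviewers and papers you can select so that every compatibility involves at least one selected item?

6

A maximum matching has 6 edges (e.g. reviewer 1–paper E, reviewer 2–paper D, reviewer 3–paper B, reviewer 4–paper A, reviewer 5–paper F, reviewer 6–paper C).
By König's theorem the minimum vertex cover has the same size. One such cover is {reviewer 2, paper A, paper B, paper C, paper E, paper F}.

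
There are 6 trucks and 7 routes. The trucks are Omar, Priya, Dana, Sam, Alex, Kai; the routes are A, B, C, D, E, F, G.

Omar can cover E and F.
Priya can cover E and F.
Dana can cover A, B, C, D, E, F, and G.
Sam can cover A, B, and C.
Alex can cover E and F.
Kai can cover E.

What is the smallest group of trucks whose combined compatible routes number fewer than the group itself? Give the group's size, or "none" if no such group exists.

3

Take S = {Omar, Priya, Alex}. Its neighbourhood is {E, F}, so |N(S)| = 2 < |S| = 3.
Every subset of size less than 3 has at least as many neighbours as members, so 3 is the minimum.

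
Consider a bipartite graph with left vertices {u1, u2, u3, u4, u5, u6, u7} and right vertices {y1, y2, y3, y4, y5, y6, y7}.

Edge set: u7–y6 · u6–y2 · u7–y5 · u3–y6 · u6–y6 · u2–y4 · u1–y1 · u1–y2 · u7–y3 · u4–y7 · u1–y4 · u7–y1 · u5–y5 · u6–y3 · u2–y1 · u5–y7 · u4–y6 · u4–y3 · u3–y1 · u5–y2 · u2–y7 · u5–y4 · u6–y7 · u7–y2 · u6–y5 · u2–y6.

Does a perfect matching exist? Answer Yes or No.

A valid assignment of size 7: u1-y2, u2-y4, u3-y1, u4-y3, u5-y7, u6-y5, u7-y6.
Every left vertex is matched, so this is a perfect matching.

Yes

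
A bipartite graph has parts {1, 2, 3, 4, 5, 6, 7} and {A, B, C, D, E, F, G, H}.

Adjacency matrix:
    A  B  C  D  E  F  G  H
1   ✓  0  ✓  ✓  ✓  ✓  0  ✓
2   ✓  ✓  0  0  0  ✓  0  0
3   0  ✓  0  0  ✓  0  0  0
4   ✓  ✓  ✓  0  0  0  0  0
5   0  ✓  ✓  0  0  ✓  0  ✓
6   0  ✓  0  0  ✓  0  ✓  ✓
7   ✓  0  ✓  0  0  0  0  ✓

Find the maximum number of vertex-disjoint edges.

7

One maximum matching: 1-H, 2-A, 3-E, 4-B, 5-F, 6-G, 7-C.
This saturates every left vertex, so 7 is the maximum.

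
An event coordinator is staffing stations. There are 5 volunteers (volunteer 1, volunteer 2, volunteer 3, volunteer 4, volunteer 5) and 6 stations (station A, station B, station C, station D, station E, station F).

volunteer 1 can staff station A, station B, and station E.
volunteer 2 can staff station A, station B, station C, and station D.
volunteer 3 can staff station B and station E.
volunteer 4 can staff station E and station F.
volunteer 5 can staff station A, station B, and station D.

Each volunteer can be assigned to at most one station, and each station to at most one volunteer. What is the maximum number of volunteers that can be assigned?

5

A valid assignment of size 5: volunteer 1→station B, volunteer 2→station D, volunteer 3→station E, volunteer 4→station F, volunteer 5→station A.
All 5 volunteers are matched, so no larger matching exists.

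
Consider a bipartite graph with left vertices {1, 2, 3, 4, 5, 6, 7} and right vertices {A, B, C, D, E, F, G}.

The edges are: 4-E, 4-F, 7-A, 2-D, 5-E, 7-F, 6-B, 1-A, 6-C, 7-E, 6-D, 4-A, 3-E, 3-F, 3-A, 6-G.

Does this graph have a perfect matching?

The set {1, 3, 4, 5, 7} has only 3 neighbours ({A, E, F}), so by Hall's theorem at most 5 of the 7 left vertices can be matched.
Hence no matching covers every left vertex.

No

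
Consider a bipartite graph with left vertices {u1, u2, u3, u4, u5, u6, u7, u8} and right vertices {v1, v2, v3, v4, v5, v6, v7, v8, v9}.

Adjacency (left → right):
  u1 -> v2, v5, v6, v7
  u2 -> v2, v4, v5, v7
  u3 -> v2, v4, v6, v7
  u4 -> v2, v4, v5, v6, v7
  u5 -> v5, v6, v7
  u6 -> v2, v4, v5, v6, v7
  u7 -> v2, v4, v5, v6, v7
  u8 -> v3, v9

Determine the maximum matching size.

For example, pair u1–v2, u2–v5, u3–v7, u4–v4, u5–v6, u8–v3.
The set {u1, u2, u3, u4, u5, u6, u7} has only 5 neighbours ({v2, v4, v5, v6, v7}), so by Hall's theorem at most 6 of the 8 left vertices can be matched.

6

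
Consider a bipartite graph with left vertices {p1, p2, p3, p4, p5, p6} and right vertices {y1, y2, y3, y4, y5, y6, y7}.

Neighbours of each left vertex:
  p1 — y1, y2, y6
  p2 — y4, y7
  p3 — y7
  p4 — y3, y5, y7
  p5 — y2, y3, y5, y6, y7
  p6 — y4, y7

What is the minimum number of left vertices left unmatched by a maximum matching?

1

For example, pair p1–y1, p2–y4, p3–y7, p4–y3, p5–y6.
The set {p2, p3, p6} has only 2 neighbours ({y4, y7}), so by Hall's theorem at most 5 of the 6 left vertices can be matched.
That matches 5 of the 6, leaving 1 unmatched; no matching can do better.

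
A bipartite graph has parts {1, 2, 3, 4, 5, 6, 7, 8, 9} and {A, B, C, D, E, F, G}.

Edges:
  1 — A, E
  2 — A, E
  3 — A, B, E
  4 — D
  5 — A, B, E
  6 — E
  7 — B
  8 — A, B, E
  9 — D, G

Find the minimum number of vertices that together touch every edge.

A maximum matching has 5 edges (e.g. 1–A, 2–E, 3–B, 4–D, 9–G).
By König's theorem the minimum vertex cover has the same size. One such cover is {4, 9, A, B, E}.

5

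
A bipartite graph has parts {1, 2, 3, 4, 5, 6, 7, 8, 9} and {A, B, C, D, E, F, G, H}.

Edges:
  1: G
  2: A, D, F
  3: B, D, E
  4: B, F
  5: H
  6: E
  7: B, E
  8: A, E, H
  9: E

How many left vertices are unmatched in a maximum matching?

2

One maximum matching: 1-G, 2-A, 3-D, 4-F, 5-H, 6-E, 7-B.
The set {2, 3, 4, 5, 6, 7, 8, 9} has only 6 neighbours ({A, B, D, E, F, H}), so by Hall's theorem at most 7 of the 9 left vertices can be matched.
That matches 7 of the 9, leaving 2 unmatched; no matching can do better.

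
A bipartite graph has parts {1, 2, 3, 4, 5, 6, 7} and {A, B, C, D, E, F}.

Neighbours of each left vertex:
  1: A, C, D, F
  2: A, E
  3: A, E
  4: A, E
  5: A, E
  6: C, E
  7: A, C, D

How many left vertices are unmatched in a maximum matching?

2

For example, pair 1-F, 2-A, 3-E, 6-C, 7-D.
The set {2, 3, 4, 5} has only 2 neighbours ({A, E}), so by Hall's theorem at most 5 of the 7 left vertices can be matched.
That matches 5 of the 7, leaving 2 unmatched; no matching can do better.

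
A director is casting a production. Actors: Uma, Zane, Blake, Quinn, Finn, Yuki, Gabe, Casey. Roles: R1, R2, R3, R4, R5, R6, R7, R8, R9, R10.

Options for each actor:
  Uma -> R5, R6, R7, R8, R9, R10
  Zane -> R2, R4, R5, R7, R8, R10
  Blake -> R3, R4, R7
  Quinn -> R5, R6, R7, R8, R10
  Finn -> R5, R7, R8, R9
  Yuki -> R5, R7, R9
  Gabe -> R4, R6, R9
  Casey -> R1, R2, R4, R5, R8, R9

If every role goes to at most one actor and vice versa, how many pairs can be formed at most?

A valid assignment of size 8: Uma–R10, Zane–R2, Blake–R4, Quinn–R8, Finn–R7, Yuki–R5, Gabe–R6, Casey–R9.
All 8 actors are matched, so no larger matching exists.

8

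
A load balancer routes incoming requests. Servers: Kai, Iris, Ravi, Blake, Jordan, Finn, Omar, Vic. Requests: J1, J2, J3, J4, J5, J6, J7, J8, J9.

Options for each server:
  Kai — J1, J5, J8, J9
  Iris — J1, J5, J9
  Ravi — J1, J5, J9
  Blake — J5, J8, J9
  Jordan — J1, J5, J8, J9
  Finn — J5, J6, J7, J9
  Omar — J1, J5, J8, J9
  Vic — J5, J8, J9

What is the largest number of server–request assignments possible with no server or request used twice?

One maximum matching: Kai→J8, Iris→J1, Ravi→J5, Blake→J9, Finn→J7.
The set {Kai, Iris, Ravi, Blake, Jordan, Omar, Vic} has only 4 neighbours ({J1, J5, J8, J9}), so by Hall's theorem at most 5 of the 8 servers can be matched.

5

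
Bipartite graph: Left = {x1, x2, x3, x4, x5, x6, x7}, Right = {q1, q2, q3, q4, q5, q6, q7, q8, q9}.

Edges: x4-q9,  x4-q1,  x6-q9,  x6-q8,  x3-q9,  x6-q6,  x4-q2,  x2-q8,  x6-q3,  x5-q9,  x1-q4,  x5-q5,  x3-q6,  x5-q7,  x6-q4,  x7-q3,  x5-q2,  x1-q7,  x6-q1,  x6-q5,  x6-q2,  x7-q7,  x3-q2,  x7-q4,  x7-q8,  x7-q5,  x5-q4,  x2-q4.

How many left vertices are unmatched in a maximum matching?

A valid assignment of size 7: x1→q7, x2→q8, x3→q2, x4→q1, x5→q9, x6→q6, x7→q4.
This saturates every left vertex, so 7 is the maximum.
That matches 7 of the 7, leaving 0 unmatched; no matching can do better.

0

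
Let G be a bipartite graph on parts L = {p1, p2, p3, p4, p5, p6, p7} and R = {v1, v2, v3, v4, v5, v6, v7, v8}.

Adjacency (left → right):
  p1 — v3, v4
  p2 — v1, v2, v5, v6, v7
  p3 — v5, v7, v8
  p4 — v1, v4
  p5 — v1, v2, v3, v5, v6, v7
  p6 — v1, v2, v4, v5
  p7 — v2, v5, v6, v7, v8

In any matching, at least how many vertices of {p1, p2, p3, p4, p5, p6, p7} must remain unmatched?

0

One maximum matching: p1→v3, p2→v5, p3→v7, p4→v4, p5→v6, p6→v1, p7→v2.
This saturates every left vertex, so 7 is the maximum.
That matches 7 of the 7, leaving 0 unmatched; no matching can do better.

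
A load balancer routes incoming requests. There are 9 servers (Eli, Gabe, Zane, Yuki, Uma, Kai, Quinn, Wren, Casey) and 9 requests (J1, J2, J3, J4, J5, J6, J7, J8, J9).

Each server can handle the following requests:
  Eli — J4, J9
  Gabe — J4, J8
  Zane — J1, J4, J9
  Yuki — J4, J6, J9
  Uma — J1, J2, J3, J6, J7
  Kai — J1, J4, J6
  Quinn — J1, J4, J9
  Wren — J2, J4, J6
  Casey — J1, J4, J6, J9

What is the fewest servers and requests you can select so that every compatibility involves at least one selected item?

A maximum matching has 7 edges (e.g. Eli–J4, Gabe–J8, Zane–J1, Yuki–J9, Uma–J7, Kai–J6, Wren–J2).
By König's theorem the minimum vertex cover has the same size. One such cover is {Gabe, Uma, Wren, J1, J4, J6, J9}.

7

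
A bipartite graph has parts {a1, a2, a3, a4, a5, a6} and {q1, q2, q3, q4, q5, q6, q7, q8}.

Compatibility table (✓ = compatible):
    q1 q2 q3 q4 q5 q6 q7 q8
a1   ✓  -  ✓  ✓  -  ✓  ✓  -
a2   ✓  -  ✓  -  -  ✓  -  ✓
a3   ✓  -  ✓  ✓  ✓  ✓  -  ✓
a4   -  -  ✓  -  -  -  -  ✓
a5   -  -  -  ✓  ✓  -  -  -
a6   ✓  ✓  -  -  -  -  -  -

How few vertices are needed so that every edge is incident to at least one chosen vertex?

{a1, a2, a3, a4, a5, a6} is a vertex cover of size 6: every edge has an endpoint in this set.
No smaller cover exists because a1–q7, a2–q6, a3–q4, a4–q8, a5–q5, a6–q2 is a matching of size 6, and a cover must include an endpoint of each of these disjoint edges (König's theorem).

6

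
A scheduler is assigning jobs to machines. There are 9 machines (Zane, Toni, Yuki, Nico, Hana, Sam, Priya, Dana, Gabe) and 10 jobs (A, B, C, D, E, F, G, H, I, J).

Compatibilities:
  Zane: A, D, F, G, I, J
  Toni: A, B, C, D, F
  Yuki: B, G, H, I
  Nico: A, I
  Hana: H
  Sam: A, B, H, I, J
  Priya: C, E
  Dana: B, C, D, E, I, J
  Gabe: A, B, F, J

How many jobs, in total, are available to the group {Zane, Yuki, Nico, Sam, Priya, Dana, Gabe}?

The union of neighbours of {Zane, Yuki, Nico, Sam, Priya, Dana, Gabe} is {A, B, C, D, E, F, G, H, I, J}, which has 10 elements.
Since |N(S)| = 10 ≥ |S| = 7, Hall's condition holds for this subset.

10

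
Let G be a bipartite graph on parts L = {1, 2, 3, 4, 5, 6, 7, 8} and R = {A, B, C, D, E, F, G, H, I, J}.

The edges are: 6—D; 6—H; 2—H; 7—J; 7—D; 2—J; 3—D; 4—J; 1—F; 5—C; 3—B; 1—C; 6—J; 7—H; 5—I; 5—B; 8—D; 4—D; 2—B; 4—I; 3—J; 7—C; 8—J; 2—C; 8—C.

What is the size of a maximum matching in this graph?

For example, pair 1-F, 2-H, 3-B, 4-I, 5-C, 6-D, 7-J.
The set {2, 3, 4, 5, 6, 7, 8} has only 6 neighbours ({B, C, D, H, I, J}), so by Hall's theorem at most 7 of the 8 left vertices can be matched.

7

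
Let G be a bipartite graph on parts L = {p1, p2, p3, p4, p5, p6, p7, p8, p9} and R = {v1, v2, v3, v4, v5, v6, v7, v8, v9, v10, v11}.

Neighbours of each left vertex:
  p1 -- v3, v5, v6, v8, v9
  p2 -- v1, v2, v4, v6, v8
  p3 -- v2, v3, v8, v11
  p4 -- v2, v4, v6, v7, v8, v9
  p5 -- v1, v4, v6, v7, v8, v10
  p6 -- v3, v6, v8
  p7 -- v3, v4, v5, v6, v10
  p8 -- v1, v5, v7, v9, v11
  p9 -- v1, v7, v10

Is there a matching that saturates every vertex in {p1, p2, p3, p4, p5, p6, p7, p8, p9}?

Yes

A valid assignment of size 9: p1-v5, p2-v2, p3-v11, p4-v4, p5-v6, p6-v8, p7-v3, p8-v1, p9-v10.
Every left vertex is matched, so this matching saturates all of them.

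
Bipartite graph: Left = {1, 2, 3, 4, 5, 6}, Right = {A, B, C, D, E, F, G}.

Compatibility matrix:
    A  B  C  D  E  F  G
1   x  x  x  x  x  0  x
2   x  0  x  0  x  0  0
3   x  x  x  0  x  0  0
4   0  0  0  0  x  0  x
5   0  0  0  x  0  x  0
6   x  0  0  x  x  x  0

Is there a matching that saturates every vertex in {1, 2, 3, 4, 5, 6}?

One maximum matching: 1–A, 2–C, 3–B, 4–G, 5–F, 6–E.
All 6 left vertices are covered.

Yes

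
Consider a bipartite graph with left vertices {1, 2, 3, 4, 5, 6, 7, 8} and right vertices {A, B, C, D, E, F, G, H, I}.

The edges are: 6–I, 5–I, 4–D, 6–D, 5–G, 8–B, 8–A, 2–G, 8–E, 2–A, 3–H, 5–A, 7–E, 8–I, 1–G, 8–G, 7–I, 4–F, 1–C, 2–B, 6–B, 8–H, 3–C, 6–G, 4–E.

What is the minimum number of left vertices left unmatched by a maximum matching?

0

A valid assignment of size 8: 1–C, 2–B, 3–H, 4–E, 5–A, 6–D, 7–I, 8–G.
This saturates every left vertex, so 8 is the maximum.
That matches 8 of the 8, leaving 0 unmatched; no matching can do better.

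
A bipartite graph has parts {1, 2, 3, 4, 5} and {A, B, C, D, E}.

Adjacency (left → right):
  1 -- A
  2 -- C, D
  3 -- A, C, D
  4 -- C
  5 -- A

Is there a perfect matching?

The set {1, 2, 3, 4, 5} has only 3 neighbours ({A, C, D}), so by Hall's theorem at most 3 of the 5 left vertices can be matched.
Hence no matching covers every left vertex.

No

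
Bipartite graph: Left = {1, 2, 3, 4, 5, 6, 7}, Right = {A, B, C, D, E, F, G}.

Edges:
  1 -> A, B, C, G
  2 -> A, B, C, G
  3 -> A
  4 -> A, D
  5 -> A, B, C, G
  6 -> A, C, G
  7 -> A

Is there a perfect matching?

The set {1, 2, 3, 5, 6, 7} has only 4 neighbours ({A, B, C, G}), so by Hall's theorem at most 5 of the 7 left vertices can be matched.
Hence no matching covers every left vertex.

No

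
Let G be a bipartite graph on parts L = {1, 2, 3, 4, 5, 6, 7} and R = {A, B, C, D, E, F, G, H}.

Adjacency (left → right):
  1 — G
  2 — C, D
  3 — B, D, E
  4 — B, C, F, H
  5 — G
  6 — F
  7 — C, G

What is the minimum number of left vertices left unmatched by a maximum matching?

A valid assignment of size 6: 1-G, 2-D, 3-E, 4-B, 6-F, 7-C.
The set {1, 5} has only 1 neighbour ({G}), so by Hall's theorem at most 6 of the 7 left vertices can be matched.
That matches 6 of the 7, leaving 1 unmatched; no matching can do better.

1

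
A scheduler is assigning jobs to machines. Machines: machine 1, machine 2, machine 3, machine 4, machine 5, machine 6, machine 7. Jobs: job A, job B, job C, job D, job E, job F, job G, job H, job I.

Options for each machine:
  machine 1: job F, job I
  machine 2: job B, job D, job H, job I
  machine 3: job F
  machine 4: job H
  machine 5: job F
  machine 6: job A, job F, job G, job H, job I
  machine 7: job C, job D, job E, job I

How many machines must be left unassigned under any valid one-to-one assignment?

1

For example, pair machine 1-job I, machine 2-job B, machine 3-job F, machine 4-job H, machine 6-job G, machine 7-job D.
The set {machine 3, machine 5} has only 1 neighbour ({job F}), so by Hall's theorem at most 6 of the 7 machines can be matched.
That matches 6 of the 7, leaving 1 unmatched; no matching can do better.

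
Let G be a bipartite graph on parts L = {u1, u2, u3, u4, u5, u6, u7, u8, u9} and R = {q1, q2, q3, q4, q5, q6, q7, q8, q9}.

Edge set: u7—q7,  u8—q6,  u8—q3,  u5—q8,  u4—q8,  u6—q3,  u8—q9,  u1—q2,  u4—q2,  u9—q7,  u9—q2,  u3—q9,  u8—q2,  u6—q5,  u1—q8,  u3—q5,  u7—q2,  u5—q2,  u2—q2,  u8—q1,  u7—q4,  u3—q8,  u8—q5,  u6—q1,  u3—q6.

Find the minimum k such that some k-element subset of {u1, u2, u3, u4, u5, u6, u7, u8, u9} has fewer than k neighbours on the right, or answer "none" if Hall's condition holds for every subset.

3

Take S = {u1, u2, u4}. Its neighbourhood is {q2, q8}, so |N(S)| = 2 < |S| = 3.
Every subset of size less than 3 has at least as many neighbours as members, so 3 is the minimum.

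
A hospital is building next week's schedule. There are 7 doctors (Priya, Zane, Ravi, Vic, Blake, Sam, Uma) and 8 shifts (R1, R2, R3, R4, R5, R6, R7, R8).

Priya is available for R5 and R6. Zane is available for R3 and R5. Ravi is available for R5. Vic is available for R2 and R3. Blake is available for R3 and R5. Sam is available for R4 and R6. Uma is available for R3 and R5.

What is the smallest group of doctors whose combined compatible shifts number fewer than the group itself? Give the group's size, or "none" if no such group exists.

3

Take S = {Zane, Ravi, Blake}. Its neighbourhood is {R3, R5}, so |N(S)| = 2 < |S| = 3.
Every subset of size less than 3 has at least as many neighbours as members, so 3 is the minimum.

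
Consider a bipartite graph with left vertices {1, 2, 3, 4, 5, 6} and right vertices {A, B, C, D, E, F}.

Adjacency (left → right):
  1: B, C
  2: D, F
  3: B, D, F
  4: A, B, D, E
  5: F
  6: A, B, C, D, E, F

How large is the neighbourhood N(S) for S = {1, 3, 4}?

The union of neighbours of {1, 3, 4} is {A, B, C, D, E, F}, which has 6 elements.
Since |N(S)| = 6 ≥ |S| = 3, Hall's condition holds for this subset.

6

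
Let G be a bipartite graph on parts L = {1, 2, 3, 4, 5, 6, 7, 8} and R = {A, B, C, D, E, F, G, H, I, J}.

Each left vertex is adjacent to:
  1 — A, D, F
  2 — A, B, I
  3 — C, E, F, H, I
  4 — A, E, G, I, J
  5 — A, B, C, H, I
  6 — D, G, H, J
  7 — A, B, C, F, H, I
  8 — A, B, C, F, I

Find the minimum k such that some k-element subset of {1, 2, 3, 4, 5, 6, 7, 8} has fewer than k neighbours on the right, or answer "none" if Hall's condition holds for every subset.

A matching saturating every left vertex exists, for instance 1→F, 2→I, 3→E, 4→G, 5→B, 6→J, 7→H, 8→A.
By Hall's marriage theorem, this means |N(S)| ≥ |S| for every subset S, so no violating subset exists.

none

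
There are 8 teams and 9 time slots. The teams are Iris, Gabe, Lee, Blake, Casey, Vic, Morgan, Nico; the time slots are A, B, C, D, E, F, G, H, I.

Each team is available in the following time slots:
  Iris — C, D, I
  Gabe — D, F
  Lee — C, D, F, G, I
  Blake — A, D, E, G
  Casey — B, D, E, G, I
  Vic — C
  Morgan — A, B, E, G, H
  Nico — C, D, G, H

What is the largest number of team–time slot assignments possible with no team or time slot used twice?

8

One maximum matching: Iris-I, Gabe-D, Lee-F, Blake-E, Casey-B, Vic-C, Morgan-A, Nico-G.
All 8 teams are matched, so no larger matching exists.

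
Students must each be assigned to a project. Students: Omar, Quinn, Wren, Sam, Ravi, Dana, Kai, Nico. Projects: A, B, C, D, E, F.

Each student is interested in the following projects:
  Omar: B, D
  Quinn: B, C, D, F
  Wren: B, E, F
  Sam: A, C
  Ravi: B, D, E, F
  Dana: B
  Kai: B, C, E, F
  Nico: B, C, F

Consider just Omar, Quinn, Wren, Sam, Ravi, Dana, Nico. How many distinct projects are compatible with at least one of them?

The union of neighbours of {Omar, Quinn, Wren, Sam, Ravi, Dana, Nico} is {A, B, C, D, E, F}, which has 6 elements.
Since |N(S)| = 6 < |S| = 7, Hall's condition fails for this subset.

6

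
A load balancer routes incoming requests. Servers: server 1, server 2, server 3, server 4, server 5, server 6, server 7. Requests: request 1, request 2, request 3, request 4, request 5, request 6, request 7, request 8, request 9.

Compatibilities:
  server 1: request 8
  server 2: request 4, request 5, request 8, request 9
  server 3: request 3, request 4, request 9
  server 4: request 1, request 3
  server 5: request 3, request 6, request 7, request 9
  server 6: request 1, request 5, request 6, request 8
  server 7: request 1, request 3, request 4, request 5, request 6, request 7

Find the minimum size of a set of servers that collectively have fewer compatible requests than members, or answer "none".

none

A matching saturating every server exists, for instance server 1→request 8, server 2→request 5, server 3→request 4, server 4→request 3, server 5→request 9, server 6→request 6, server 7→request 7.
By Hall's marriage theorem, this means |N(S)| ≥ |S| for every subset S, so no violating subset exists.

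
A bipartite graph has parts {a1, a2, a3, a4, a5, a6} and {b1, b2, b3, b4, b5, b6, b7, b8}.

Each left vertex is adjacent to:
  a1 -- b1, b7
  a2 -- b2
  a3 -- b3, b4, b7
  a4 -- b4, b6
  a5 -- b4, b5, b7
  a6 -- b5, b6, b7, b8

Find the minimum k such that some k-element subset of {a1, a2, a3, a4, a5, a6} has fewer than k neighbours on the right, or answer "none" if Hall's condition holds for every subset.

A matching saturating every left vertex exists, for instance a1→b1, a2→b2, a3→b3, a4→b6, a5→b7, a6→b5.
By Hall's marriage theorem, this means |N(S)| ≥ |S| for every subset S, so no violating subset exists.

none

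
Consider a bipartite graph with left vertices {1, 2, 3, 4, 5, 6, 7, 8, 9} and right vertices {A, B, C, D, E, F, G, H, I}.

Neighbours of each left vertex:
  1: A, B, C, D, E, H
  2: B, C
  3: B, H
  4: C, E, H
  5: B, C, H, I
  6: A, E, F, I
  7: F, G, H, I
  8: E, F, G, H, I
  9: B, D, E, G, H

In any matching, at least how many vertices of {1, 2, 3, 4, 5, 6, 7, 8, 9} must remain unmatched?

0

A valid assignment of size 9: 1–D, 2–B, 3–H, 4–C, 5–I, 6–A, 7–F, 8–E, 9–G.
All 9 left vertices are matched, so no larger matching exists.
That matches 9 of the 9, leaving 0 unmatched; no matching can do better.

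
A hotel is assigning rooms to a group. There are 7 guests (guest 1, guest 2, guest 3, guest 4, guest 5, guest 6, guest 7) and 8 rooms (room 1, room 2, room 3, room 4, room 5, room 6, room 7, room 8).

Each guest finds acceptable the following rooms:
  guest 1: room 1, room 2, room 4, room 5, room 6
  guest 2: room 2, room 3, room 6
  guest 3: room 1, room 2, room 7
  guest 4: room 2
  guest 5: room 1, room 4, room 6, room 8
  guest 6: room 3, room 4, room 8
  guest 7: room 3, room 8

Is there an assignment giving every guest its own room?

Yes

One maximum matching: guest 1→room 5, guest 2→room 6, guest 3→room 7, guest 4→room 2, guest 5→room 8, guest 6→room 4, guest 7→room 3.
All 7 guests are covered.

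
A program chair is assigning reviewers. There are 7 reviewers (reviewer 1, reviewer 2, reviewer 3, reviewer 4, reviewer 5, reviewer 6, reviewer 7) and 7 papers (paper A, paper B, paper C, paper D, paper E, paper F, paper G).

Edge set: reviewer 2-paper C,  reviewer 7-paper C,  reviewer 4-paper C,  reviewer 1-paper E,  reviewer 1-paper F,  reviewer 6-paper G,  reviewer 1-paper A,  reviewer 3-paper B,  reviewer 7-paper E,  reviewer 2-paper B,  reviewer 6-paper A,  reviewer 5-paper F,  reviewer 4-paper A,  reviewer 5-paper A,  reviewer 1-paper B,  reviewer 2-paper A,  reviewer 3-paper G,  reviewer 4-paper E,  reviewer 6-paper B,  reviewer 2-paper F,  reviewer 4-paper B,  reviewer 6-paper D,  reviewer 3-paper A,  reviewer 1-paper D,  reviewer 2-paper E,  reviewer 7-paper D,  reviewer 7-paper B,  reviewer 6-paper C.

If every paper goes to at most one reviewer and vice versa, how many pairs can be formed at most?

7

A valid assignment of size 7: reviewer 1→paper B, reviewer 2→paper C, reviewer 3→paper A, reviewer 4→paper E, reviewer 5→paper F, reviewer 6→paper G, reviewer 7→paper D.
This saturates every reviewer, so 7 is the maximum.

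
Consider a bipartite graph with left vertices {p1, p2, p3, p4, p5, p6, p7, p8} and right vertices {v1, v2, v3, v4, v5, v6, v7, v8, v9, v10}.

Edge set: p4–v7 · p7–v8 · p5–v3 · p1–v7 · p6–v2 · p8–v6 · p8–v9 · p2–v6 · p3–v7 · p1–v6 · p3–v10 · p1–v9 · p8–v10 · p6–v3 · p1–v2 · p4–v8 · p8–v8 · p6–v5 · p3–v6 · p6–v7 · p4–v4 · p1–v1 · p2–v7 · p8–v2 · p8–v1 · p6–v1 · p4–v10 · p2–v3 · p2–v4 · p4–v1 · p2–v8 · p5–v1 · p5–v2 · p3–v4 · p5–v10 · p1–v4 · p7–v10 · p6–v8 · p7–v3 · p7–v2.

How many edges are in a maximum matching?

For example, pair p1–v1, p2–v6, p3–v7, p4–v4, p5–v2, p6–v8, p7–v3, p8–v10.
All 8 left vertices are matched, so no larger matching exists.

8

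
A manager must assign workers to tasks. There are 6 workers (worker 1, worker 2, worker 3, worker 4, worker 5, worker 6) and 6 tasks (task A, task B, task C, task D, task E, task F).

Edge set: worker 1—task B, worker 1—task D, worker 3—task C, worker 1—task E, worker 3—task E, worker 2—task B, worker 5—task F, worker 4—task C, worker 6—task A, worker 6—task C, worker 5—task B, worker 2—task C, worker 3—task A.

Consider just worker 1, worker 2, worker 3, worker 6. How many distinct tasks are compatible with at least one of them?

5

The union of neighbours of {worker 1, worker 2, worker 3, worker 6} is {task A, task B, task C, task D, task E}, which has 5 elements.
Since |N(S)| = 5 ≥ |S| = 4, Hall's condition holds for this subset.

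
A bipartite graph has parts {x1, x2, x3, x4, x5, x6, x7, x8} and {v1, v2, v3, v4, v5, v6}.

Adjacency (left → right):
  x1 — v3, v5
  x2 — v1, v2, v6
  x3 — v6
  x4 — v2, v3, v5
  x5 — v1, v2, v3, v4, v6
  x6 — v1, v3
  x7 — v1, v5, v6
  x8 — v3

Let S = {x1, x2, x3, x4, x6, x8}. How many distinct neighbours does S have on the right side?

5

The union of neighbours of {x1, x2, x3, x4, x6, x8} is {v1, v2, v3, v5, v6}, which has 5 elements.
Since |N(S)| = 5 < |S| = 6, Hall's condition fails for this subset.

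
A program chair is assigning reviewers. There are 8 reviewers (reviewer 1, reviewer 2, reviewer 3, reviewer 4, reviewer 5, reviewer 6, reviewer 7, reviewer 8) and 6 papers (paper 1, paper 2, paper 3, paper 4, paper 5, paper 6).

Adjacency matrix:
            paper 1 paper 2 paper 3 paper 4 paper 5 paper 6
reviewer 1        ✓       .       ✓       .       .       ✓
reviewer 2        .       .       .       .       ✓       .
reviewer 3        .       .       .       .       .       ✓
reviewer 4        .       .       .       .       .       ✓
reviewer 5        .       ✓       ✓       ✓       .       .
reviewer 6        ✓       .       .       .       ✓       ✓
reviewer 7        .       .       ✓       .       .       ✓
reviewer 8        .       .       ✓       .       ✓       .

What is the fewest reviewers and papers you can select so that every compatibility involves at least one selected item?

{reviewer 5, paper 1, paper 3, paper 5, paper 6} is a vertex cover of size 5: every edge has an endpoint in this set.
No smaller cover exists because reviewer 1–paper 3, reviewer 2–paper 5, reviewer 3–paper 6, reviewer 5–paper 4, reviewer 6–paper 1 is a matching of size 5, and a cover must include an endpoint of each of these disjoint edges (König's theorem).

5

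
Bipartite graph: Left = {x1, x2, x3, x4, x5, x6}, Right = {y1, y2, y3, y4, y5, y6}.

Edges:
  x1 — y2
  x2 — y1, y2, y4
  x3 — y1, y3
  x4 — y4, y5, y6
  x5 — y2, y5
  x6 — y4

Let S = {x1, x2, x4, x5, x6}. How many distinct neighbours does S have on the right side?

5

The union of neighbours of {x1, x2, x4, x5, x6} is {y1, y2, y4, y5, y6}, which has 5 elements.
Since |N(S)| = 5 ≥ |S| = 5, Hall's condition holds for this subset.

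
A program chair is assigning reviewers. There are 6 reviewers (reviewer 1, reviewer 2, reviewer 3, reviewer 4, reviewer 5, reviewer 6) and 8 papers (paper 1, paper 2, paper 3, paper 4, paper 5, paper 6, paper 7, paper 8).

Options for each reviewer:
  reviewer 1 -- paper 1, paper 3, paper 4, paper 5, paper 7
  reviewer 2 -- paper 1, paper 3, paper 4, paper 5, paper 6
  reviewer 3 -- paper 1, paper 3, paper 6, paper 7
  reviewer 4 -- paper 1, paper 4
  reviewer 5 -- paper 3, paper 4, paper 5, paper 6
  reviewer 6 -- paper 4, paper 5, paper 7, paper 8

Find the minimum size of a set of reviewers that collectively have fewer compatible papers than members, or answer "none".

A matching saturating every reviewer exists, for instance reviewer 1→paper 4, reviewer 2→paper 5, reviewer 3→paper 6, reviewer 4→paper 1, reviewer 5→paper 3, reviewer 6→paper 7.
By Hall's marriage theorem, this means |N(S)| ≥ |S| for every subset S, so no violating subset exists.

none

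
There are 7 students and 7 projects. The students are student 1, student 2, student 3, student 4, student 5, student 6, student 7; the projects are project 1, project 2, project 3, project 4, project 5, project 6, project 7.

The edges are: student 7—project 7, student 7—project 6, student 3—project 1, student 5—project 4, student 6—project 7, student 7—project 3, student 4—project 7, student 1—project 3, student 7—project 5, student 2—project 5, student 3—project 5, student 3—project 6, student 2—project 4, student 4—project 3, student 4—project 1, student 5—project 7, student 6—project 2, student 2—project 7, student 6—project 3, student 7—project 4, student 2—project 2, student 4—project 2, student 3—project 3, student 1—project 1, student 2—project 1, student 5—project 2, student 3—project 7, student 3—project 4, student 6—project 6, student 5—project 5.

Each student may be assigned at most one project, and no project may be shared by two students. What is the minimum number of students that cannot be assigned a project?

0

For example, pair student 1–project 1, student 2–project 4, student 3–project 6, student 4–project 2, student 5–project 5, student 6–project 7, student 7–project 3.
This saturates every student, so 7 is the maximum.
That matches 7 of the 7, leaving 0 unmatched; no matching can do better.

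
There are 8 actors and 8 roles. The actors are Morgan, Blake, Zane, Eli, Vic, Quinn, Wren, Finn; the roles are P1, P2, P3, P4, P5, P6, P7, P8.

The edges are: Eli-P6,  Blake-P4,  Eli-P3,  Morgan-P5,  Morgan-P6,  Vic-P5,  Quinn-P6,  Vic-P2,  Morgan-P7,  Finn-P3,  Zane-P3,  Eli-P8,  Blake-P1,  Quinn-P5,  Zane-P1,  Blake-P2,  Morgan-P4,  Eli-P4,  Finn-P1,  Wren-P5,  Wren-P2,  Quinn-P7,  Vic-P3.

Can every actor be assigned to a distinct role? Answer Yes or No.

Yes

A valid assignment of size 8: Morgan–P7, Blake–P4, Zane–P3, Eli–P8, Vic–P5, Quinn–P6, Wren–P2, Finn–P1.
All 8 actors are covered.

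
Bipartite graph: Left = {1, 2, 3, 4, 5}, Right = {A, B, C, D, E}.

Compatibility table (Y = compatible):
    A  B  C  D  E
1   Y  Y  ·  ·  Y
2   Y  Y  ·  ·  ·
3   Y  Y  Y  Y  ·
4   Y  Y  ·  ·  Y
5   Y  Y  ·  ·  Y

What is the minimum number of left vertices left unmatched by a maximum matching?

One maximum matching: 1→E, 2→A, 3→C, 4→B.
The set {1, 2, 4, 5} has only 3 neighbours ({A, B, E}), so by Hall's theorem at most 4 of the 5 left vertices can be matched.
That matches 4 of the 5, leaving 1 unmatched; no matching can do better.

1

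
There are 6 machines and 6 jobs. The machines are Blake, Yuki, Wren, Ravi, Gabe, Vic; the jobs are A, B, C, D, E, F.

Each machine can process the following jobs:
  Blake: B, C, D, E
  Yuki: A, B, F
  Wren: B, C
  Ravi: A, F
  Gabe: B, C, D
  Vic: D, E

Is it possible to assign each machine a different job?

One maximum matching: Blake–B, Yuki–F, Wren–C, Ravi–A, Gabe–D, Vic–E.
Every machine is matched, so this is a perfect matching.

Yes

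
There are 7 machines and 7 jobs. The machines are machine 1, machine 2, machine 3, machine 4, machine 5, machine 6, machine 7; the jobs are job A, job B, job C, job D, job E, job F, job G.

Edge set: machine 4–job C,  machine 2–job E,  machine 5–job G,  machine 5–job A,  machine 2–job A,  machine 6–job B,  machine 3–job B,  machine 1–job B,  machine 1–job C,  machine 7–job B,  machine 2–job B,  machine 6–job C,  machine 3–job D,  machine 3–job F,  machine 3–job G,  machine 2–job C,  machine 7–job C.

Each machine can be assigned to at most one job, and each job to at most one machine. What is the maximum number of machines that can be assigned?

One maximum matching: machine 1→job B, machine 2→job E, machine 3→job G, machine 4→job C, machine 5→job A.
The set {machine 1, machine 4, machine 6, machine 7} has only 2 neighbours ({job B, job C}), so by Hall's theorem at most 5 of the 7 machines can be matched.

5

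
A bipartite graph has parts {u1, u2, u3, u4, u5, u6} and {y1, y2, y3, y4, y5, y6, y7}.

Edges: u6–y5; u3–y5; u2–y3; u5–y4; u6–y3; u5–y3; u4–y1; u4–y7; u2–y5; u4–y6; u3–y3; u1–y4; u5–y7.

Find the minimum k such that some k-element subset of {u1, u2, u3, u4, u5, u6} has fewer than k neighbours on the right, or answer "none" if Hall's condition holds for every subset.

3

Take S = {u2, u3, u6}. Its neighbourhood is {y3, y5}, so |N(S)| = 2 < |S| = 3.
Every subset of size less than 3 has at least as many neighbours as members, so 3 is the minimum.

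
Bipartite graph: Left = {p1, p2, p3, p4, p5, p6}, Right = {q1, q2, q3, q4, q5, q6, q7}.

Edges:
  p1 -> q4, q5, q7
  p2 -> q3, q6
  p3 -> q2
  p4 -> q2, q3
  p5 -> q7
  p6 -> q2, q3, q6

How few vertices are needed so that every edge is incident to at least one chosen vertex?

{p1, p5, q2, q3, q6} is a vertex cover of size 5: every edge has an endpoint in this set.
No smaller cover exists because p1–q5, p2–q6, p3–q2, p4–q3, p5–q7 is a matching of size 5, and a cover must include an endpoint of each of these disjoint edges (König's theorem).

5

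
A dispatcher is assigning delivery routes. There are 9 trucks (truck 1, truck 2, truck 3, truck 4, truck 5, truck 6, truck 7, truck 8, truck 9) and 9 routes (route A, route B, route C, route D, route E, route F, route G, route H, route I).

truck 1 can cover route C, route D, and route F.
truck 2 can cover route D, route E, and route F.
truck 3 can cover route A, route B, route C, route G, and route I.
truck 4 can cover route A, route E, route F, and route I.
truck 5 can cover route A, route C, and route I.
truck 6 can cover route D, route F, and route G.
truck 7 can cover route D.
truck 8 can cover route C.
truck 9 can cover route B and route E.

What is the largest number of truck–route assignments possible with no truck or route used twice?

One maximum matching: truck 1–route F, truck 2–route E, truck 3–route B, truck 4–route A, truck 5–route I, truck 6–route G, truck 7–route D, truck 8–route C.
The set {truck 1, truck 2, truck 3, truck 4, truck 5, truck 6, truck 7, truck 8, truck 9} has only 8 neighbours ({route A, route B, route C, route D, route E, route F, route G, route I}), so by Hall's theorem at most 8 of the 9 trucks can be matched.

8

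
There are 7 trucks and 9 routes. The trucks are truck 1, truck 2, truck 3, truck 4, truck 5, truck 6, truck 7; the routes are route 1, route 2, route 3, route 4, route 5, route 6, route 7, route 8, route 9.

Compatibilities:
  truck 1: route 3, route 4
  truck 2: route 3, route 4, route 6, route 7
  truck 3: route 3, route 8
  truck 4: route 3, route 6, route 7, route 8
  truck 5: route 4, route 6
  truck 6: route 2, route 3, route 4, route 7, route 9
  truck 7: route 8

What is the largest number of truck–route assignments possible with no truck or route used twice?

One maximum matching: truck 1–route 4, truck 2–route 7, truck 3–route 8, truck 4–route 3, truck 5–route 6, truck 6–route 2.
The set {truck 1, truck 2, truck 3, truck 4, truck 5, truck 7} has only 5 neighbours ({route 3, route 4, route 6, route 7, route 8}), so by Hall's theorem at most 6 of the 7 trucks can be matched.

6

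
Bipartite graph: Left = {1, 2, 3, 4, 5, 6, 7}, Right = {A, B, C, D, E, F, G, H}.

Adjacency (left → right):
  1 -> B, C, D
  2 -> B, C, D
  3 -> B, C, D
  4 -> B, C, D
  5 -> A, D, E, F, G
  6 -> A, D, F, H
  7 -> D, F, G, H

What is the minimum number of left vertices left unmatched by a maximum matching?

A valid assignment of size 6: 1-D, 2-C, 3-B, 5-G, 6-H, 7-F.
The set {1, 2, 3, 4} has only 3 neighbours ({B, C, D}), so by Hall's theorem at most 6 of the 7 left vertices can be matched.
That matches 6 of the 7, leaving 1 unmatched; no matching can do better.

1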